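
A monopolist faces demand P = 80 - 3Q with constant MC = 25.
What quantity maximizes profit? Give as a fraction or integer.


TR = P*Q = (80 - 3Q)Q = 80Q - 3Q^2
MR = dTR/dQ = 80 - 6Q
Set MR = MC:
80 - 6Q = 25
55 = 6Q
Q* = 55/6 = 55/6

55/6


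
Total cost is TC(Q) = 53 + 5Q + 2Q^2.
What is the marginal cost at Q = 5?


MC = dTC/dQ = 5 + 2*2*Q
At Q = 5:
MC = 5 + 4*5
MC = 5 + 20 = 25

25


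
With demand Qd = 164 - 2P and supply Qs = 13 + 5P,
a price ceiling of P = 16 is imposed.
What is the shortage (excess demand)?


At P = 16:
Qd = 164 - 2*16 = 132
Qs = 13 + 5*16 = 93
Shortage = Qd - Qs = 132 - 93 = 39

39


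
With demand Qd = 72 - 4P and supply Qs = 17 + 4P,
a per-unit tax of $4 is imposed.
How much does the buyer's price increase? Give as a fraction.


With a per-unit tax, the buyer's price increase depends on relative slopes.
Supply slope: d = 4, Demand slope: b = 4
Buyer's price increase = d * tax / (b + d)
= 4 * 4 / (4 + 4)
= 16 / 8 = 2

2


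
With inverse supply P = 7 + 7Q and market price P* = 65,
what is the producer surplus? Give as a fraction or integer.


Minimum supply price (at Q=0): P_min = 7
Quantity supplied at P* = 65:
Q* = (65 - 7)/7 = 58/7
PS = (1/2) * Q* * (P* - P_min)
PS = (1/2) * 58/7 * (65 - 7)
PS = (1/2) * 58/7 * 58 = 1682/7

1682/7


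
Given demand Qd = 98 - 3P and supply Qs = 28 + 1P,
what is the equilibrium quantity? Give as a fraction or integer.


First find equilibrium price:
98 - 3P = 28 + 1P
P* = 70/4 = 35/2
Then substitute into demand:
Q* = 98 - 3 * 35/2 = 91/2

91/2


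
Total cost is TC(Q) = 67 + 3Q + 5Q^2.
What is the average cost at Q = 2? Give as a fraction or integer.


TC(2) = 67 + 3*2 + 5*2^2
TC(2) = 67 + 6 + 20 = 93
AC = TC/Q = 93/2 = 93/2

93/2


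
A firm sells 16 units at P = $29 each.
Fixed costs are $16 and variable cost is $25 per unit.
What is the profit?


Total Revenue = P * Q = 29 * 16 = $464
Total Cost = FC + VC*Q = 16 + 25*16 = $416
Profit = TR - TC = 464 - 416 = $48

$48


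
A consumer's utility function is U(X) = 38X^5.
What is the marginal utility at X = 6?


MU = dU/dX = 38*5*X^(5-1)
MU = 190*X^4
At X = 6:
MU = 190 * 6^4
MU = 190 * 1296 = 246240

246240


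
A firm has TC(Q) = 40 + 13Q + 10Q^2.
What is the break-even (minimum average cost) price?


AC(Q) = 40/Q + 13 + 10Q
To minimize: dAC/dQ = -40/Q^2 + 10 = 0
Q^2 = 40/10 = 4
Q* = 2
Min AC = 40/2 + 13 + 10*2
Min AC = 20 + 13 + 20 = 53

53


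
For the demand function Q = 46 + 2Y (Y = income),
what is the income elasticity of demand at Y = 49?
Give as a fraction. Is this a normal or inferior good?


dQ/dY = 2
At Y = 49: Q = 46 + 2*49 = 144
Ey = (dQ/dY)(Y/Q) = 2 * 49 / 144 = 49/72
Since Ey > 0, this is a normal good.

49/72 (normal good)


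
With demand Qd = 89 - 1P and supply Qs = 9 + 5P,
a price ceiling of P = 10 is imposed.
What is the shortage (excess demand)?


At P = 10:
Qd = 89 - 1*10 = 79
Qs = 9 + 5*10 = 59
Shortage = Qd - Qs = 79 - 59 = 20

20


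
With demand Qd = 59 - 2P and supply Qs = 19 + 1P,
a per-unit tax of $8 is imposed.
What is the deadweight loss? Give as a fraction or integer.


Pre-tax equilibrium quantity: Q* = 97/3
Post-tax equilibrium quantity: Q_tax = 27
Reduction in quantity: Q* - Q_tax = 16/3
DWL = (1/2) * tax * (Q* - Q_tax)
DWL = (1/2) * 8 * 16/3 = 64/3

64/3


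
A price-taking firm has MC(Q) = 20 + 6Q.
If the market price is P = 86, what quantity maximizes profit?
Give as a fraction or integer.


In perfect competition, profit is maximized where P = MC.
86 = 20 + 6Q
66 = 6Q
Q* = 66/6 = 11

11


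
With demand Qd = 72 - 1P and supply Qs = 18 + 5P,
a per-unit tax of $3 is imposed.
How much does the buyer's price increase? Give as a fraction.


With a per-unit tax, the buyer's price increase depends on relative slopes.
Supply slope: d = 5, Demand slope: b = 1
Buyer's price increase = d * tax / (b + d)
= 5 * 3 / (1 + 5)
= 15 / 6 = 5/2

5/2


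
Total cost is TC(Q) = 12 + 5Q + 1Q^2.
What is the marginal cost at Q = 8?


MC = dTC/dQ = 5 + 2*1*Q
At Q = 8:
MC = 5 + 2*8
MC = 5 + 16 = 21

21


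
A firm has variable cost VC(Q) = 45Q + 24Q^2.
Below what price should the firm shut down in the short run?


AVC(Q) = VC(Q)/Q = 45 + 24Q
AVC is increasing in Q, so minimum AVC is at Q -> 0+.
Min AVC = 45
The firm should shut down if P < 45.

45


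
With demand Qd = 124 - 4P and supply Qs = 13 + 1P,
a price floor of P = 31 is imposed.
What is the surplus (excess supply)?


At P = 31:
Qd = 124 - 4*31 = 0
Qs = 13 + 1*31 = 44
Surplus = Qs - Qd = 44 - 0 = 44

44


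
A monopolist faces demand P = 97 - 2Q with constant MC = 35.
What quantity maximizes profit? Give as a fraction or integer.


TR = P*Q = (97 - 2Q)Q = 97Q - 2Q^2
MR = dTR/dQ = 97 - 4Q
Set MR = MC:
97 - 4Q = 35
62 = 4Q
Q* = 62/4 = 31/2

31/2


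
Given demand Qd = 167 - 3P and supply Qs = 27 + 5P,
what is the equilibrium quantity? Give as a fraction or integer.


First find equilibrium price:
167 - 3P = 27 + 5P
P* = 140/8 = 35/2
Then substitute into demand:
Q* = 167 - 3 * 35/2 = 229/2

229/2


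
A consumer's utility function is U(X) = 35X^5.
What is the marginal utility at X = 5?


MU = dU/dX = 35*5*X^(5-1)
MU = 175*X^4
At X = 5:
MU = 175 * 5^4
MU = 175 * 625 = 109375

109375


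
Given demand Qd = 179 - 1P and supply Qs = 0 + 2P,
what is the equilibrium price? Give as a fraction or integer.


At equilibrium, Qd = Qs.
179 - 1P = 0 + 2P
179 - 0 = 1P + 2P
179 = 3P
P* = 179/3 = 179/3

179/3


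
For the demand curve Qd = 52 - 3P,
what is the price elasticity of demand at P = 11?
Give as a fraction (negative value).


dQ/dP = -3
At P = 11: Q = 52 - 3*11 = 19
E = (dQ/dP)(P/Q) = (-3)(11/19) = -33/19

-33/19


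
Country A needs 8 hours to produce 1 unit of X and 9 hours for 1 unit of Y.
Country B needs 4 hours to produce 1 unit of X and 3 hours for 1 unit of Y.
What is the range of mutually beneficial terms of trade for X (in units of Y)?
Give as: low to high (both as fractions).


Opportunity cost of X for Country A = hours_X / hours_Y = 8/9 = 8/9 units of Y
Opportunity cost of X for Country B = hours_X / hours_Y = 4/3 = 4/3 units of Y
Terms of trade must be between the two opportunity costs.
Range: 8/9 to 4/3

8/9 to 4/3


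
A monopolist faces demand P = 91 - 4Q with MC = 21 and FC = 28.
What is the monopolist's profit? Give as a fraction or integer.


MR = MC: 91 - 8Q = 21
Q* = 35/4
P* = 91 - 4*35/4 = 56
Profit = (P* - MC)*Q* - FC
= (56 - 21)*35/4 - 28
= 35*35/4 - 28
= 1225/4 - 28 = 1113/4

1113/4


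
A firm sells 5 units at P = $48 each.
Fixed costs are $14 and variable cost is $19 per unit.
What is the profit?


Total Revenue = P * Q = 48 * 5 = $240
Total Cost = FC + VC*Q = 14 + 19*5 = $109
Profit = TR - TC = 240 - 109 = $131

$131


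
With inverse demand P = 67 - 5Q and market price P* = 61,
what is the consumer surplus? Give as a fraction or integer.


Maximum willingness to pay (at Q=0): P_max = 67
Quantity demanded at P* = 61:
Q* = (67 - 61)/5 = 6/5
CS = (1/2) * Q* * (P_max - P*)
CS = (1/2) * 6/5 * (67 - 61)
CS = (1/2) * 6/5 * 6 = 18/5

18/5


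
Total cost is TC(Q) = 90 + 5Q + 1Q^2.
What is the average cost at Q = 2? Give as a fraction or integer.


TC(2) = 90 + 5*2 + 1*2^2
TC(2) = 90 + 10 + 4 = 104
AC = TC/Q = 104/2 = 52

52


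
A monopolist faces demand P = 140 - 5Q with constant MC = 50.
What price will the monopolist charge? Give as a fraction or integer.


MR = 140 - 10Q
Set MR = MC: 140 - 10Q = 50
Q* = 9
Substitute into demand:
P* = 140 - 5*9 = 95

95


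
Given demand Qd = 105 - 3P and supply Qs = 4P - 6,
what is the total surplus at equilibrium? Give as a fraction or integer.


Find equilibrium: 105 - 3P = 4P - 6
105 + 6 = 7P
P* = 111/7 = 111/7
Q* = 4*111/7 - 6 = 402/7
Inverse demand: P = 35 - Q/3, so P_max = 35
Inverse supply: P = 3/2 + Q/4, so P_min = 3/2
CS = (1/2) * 402/7 * (35 - 111/7) = 26934/49
PS = (1/2) * 402/7 * (111/7 - 3/2) = 40401/98
TS = CS + PS = 26934/49 + 40401/98 = 13467/14

13467/14


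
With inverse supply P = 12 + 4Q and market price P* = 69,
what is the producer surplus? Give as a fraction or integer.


Minimum supply price (at Q=0): P_min = 12
Quantity supplied at P* = 69:
Q* = (69 - 12)/4 = 57/4
PS = (1/2) * Q* * (P* - P_min)
PS = (1/2) * 57/4 * (69 - 12)
PS = (1/2) * 57/4 * 57 = 3249/8

3249/8


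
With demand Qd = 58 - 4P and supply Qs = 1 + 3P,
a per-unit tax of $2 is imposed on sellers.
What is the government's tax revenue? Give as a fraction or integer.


With tax on sellers, new supply: Qs' = 1 + 3(P - 2)
= 3P - 5
New equilibrium quantity:
Q_new = 22
Tax revenue = tax * Q_new = 2 * 22 = 44

44


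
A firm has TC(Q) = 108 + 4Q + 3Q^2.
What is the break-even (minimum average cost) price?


AC(Q) = 108/Q + 4 + 3Q
To minimize: dAC/dQ = -108/Q^2 + 3 = 0
Q^2 = 108/3 = 36
Q* = 6
Min AC = 108/6 + 4 + 3*6
Min AC = 18 + 4 + 18 = 40

40


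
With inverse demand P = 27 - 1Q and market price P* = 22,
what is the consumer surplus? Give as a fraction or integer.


Maximum willingness to pay (at Q=0): P_max = 27
Quantity demanded at P* = 22:
Q* = (27 - 22)/1 = 5
CS = (1/2) * Q* * (P_max - P*)
CS = (1/2) * 5 * (27 - 22)
CS = (1/2) * 5 * 5 = 25/2

25/2


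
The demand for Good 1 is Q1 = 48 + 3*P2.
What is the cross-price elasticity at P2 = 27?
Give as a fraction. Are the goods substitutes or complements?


dQ1/dP2 = 3
At P2 = 27: Q1 = 48 + 3*27 = 129
Exy = (dQ1/dP2)(P2/Q1) = 3 * 27 / 129 = 27/43
Since Exy > 0, the goods are substitutes.

27/43 (substitutes)


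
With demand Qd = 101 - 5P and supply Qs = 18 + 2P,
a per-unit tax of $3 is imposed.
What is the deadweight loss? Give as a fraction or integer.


Pre-tax equilibrium quantity: Q* = 292/7
Post-tax equilibrium quantity: Q_tax = 262/7
Reduction in quantity: Q* - Q_tax = 30/7
DWL = (1/2) * tax * (Q* - Q_tax)
DWL = (1/2) * 3 * 30/7 = 45/7

45/7


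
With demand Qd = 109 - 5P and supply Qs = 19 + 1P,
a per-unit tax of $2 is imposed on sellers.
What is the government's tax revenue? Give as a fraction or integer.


With tax on sellers, new supply: Qs' = 19 + 1(P - 2)
= 17 + 1P
New equilibrium quantity:
Q_new = 97/3
Tax revenue = tax * Q_new = 2 * 97/3 = 194/3

194/3


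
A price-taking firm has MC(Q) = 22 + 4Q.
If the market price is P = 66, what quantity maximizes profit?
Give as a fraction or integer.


In perfect competition, profit is maximized where P = MC.
66 = 22 + 4Q
44 = 4Q
Q* = 44/4 = 11

11


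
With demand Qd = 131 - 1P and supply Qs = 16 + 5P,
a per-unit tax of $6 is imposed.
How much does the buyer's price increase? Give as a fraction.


With a per-unit tax, the buyer's price increase depends on relative slopes.
Supply slope: d = 5, Demand slope: b = 1
Buyer's price increase = d * tax / (b + d)
= 5 * 6 / (1 + 5)
= 30 / 6 = 5

5


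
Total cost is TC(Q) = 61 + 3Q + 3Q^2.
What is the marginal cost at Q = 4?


MC = dTC/dQ = 3 + 2*3*Q
At Q = 4:
MC = 3 + 6*4
MC = 3 + 24 = 27

27


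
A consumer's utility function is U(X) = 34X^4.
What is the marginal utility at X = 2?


MU = dU/dX = 34*4*X^(4-1)
MU = 136*X^3
At X = 2:
MU = 136 * 2^3
MU = 136 * 8 = 1088

1088


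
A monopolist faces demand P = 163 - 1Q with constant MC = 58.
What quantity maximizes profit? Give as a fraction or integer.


TR = P*Q = (163 - 1Q)Q = 163Q - 1Q^2
MR = dTR/dQ = 163 - 2Q
Set MR = MC:
163 - 2Q = 58
105 = 2Q
Q* = 105/2 = 105/2

105/2


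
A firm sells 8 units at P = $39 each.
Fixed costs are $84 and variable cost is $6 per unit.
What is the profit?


Total Revenue = P * Q = 39 * 8 = $312
Total Cost = FC + VC*Q = 84 + 6*8 = $132
Profit = TR - TC = 312 - 132 = $180

$180


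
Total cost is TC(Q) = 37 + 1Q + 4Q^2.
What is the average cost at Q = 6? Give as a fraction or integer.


TC(6) = 37 + 1*6 + 4*6^2
TC(6) = 37 + 6 + 144 = 187
AC = TC/Q = 187/6 = 187/6

187/6


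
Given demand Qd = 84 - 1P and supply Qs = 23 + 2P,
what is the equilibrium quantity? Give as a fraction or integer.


First find equilibrium price:
84 - 1P = 23 + 2P
P* = 61/3 = 61/3
Then substitute into demand:
Q* = 84 - 1 * 61/3 = 191/3

191/3


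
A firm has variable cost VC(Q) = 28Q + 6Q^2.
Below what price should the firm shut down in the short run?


AVC(Q) = VC(Q)/Q = 28 + 6Q
AVC is increasing in Q, so minimum AVC is at Q -> 0+.
Min AVC = 28
The firm should shut down if P < 28.

28


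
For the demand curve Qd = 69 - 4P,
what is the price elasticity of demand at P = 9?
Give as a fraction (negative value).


dQ/dP = -4
At P = 9: Q = 69 - 4*9 = 33
E = (dQ/dP)(P/Q) = (-4)(9/33) = -12/11

-12/11


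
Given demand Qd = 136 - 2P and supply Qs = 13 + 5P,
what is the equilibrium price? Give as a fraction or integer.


At equilibrium, Qd = Qs.
136 - 2P = 13 + 5P
136 - 13 = 2P + 5P
123 = 7P
P* = 123/7 = 123/7

123/7


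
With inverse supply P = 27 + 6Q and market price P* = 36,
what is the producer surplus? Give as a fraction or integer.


Minimum supply price (at Q=0): P_min = 27
Quantity supplied at P* = 36:
Q* = (36 - 27)/6 = 3/2
PS = (1/2) * Q* * (P* - P_min)
PS = (1/2) * 3/2 * (36 - 27)
PS = (1/2) * 3/2 * 9 = 27/4

27/4


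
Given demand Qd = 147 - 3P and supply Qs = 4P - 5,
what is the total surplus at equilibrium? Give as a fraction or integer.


Find equilibrium: 147 - 3P = 4P - 5
147 + 5 = 7P
P* = 152/7 = 152/7
Q* = 4*152/7 - 5 = 573/7
Inverse demand: P = 49 - Q/3, so P_max = 49
Inverse supply: P = 5/4 + Q/4, so P_min = 5/4
CS = (1/2) * 573/7 * (49 - 152/7) = 109443/98
PS = (1/2) * 573/7 * (152/7 - 5/4) = 328329/392
TS = CS + PS = 109443/98 + 328329/392 = 109443/56

109443/56


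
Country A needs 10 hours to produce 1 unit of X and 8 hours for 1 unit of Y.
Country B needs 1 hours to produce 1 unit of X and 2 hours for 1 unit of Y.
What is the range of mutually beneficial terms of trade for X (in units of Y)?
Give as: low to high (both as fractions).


Opportunity cost of X for Country A = hours_X / hours_Y = 10/8 = 5/4 units of Y
Opportunity cost of X for Country B = hours_X / hours_Y = 1/2 = 1/2 units of Y
Terms of trade must be between the two opportunity costs.
Range: 1/2 to 5/4

1/2 to 5/4


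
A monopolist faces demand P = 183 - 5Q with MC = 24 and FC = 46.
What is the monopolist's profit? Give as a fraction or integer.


MR = MC: 183 - 10Q = 24
Q* = 159/10
P* = 183 - 5*159/10 = 207/2
Profit = (P* - MC)*Q* - FC
= (207/2 - 24)*159/10 - 46
= 159/2*159/10 - 46
= 25281/20 - 46 = 24361/20

24361/20


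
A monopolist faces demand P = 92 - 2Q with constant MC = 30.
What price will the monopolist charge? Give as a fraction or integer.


MR = 92 - 4Q
Set MR = MC: 92 - 4Q = 30
Q* = 31/2
Substitute into demand:
P* = 92 - 2*31/2 = 61

61


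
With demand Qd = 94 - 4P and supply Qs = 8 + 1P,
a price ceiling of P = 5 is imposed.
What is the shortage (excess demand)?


At P = 5:
Qd = 94 - 4*5 = 74
Qs = 8 + 1*5 = 13
Shortage = Qd - Qs = 74 - 13 = 61

61


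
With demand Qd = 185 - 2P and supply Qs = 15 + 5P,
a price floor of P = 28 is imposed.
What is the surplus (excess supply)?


At P = 28:
Qd = 185 - 2*28 = 129
Qs = 15 + 5*28 = 155
Surplus = Qs - Qd = 155 - 129 = 26

26


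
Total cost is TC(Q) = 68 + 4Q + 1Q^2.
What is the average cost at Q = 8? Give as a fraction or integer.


TC(8) = 68 + 4*8 + 1*8^2
TC(8) = 68 + 32 + 64 = 164
AC = TC/Q = 164/8 = 41/2

41/2


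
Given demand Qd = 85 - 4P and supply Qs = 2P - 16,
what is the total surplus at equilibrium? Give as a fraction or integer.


Find equilibrium: 85 - 4P = 2P - 16
85 + 16 = 6P
P* = 101/6 = 101/6
Q* = 2*101/6 - 16 = 53/3
Inverse demand: P = 85/4 - Q/4, so P_max = 85/4
Inverse supply: P = 8 + Q/2, so P_min = 8
CS = (1/2) * 53/3 * (85/4 - 101/6) = 2809/72
PS = (1/2) * 53/3 * (101/6 - 8) = 2809/36
TS = CS + PS = 2809/72 + 2809/36 = 2809/24

2809/24


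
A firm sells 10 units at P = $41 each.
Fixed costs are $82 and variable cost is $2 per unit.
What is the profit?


Total Revenue = P * Q = 41 * 10 = $410
Total Cost = FC + VC*Q = 82 + 2*10 = $102
Profit = TR - TC = 410 - 102 = $308

$308


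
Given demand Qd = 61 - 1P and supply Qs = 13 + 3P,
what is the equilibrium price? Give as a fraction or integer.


At equilibrium, Qd = Qs.
61 - 1P = 13 + 3P
61 - 13 = 1P + 3P
48 = 4P
P* = 48/4 = 12

12


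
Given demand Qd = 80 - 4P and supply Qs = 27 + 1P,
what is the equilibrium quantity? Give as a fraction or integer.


First find equilibrium price:
80 - 4P = 27 + 1P
P* = 53/5 = 53/5
Then substitute into demand:
Q* = 80 - 4 * 53/5 = 188/5

188/5


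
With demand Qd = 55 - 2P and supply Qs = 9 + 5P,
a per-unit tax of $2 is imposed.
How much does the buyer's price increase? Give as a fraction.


With a per-unit tax, the buyer's price increase depends on relative slopes.
Supply slope: d = 5, Demand slope: b = 2
Buyer's price increase = d * tax / (b + d)
= 5 * 2 / (2 + 5)
= 10 / 7 = 10/7

10/7


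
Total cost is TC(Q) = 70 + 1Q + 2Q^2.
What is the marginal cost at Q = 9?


MC = dTC/dQ = 1 + 2*2*Q
At Q = 9:
MC = 1 + 4*9
MC = 1 + 36 = 37

37


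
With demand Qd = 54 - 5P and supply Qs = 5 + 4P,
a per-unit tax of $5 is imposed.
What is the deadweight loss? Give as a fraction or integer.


Pre-tax equilibrium quantity: Q* = 241/9
Post-tax equilibrium quantity: Q_tax = 47/3
Reduction in quantity: Q* - Q_tax = 100/9
DWL = (1/2) * tax * (Q* - Q_tax)
DWL = (1/2) * 5 * 100/9 = 250/9

250/9


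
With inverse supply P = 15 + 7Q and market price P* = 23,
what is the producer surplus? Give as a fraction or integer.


Minimum supply price (at Q=0): P_min = 15
Quantity supplied at P* = 23:
Q* = (23 - 15)/7 = 8/7
PS = (1/2) * Q* * (P* - P_min)
PS = (1/2) * 8/7 * (23 - 15)
PS = (1/2) * 8/7 * 8 = 32/7

32/7


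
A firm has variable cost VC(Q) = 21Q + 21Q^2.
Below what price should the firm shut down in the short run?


AVC(Q) = VC(Q)/Q = 21 + 21Q
AVC is increasing in Q, so minimum AVC is at Q -> 0+.
Min AVC = 21
The firm should shut down if P < 21.

21


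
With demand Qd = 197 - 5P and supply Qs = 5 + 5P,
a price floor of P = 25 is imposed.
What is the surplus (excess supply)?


At P = 25:
Qd = 197 - 5*25 = 72
Qs = 5 + 5*25 = 130
Surplus = Qs - Qd = 130 - 72 = 58

58


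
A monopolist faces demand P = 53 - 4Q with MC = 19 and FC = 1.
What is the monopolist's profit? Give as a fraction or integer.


MR = MC: 53 - 8Q = 19
Q* = 17/4
P* = 53 - 4*17/4 = 36
Profit = (P* - MC)*Q* - FC
= (36 - 19)*17/4 - 1
= 17*17/4 - 1
= 289/4 - 1 = 285/4

285/4


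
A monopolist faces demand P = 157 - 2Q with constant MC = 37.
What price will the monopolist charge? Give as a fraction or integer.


MR = 157 - 4Q
Set MR = MC: 157 - 4Q = 37
Q* = 30
Substitute into demand:
P* = 157 - 2*30 = 97

97


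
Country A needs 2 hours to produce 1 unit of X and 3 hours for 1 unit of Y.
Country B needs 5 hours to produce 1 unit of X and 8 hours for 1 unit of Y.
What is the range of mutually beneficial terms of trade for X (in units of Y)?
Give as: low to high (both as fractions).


Opportunity cost of X for Country A = hours_X / hours_Y = 2/3 = 2/3 units of Y
Opportunity cost of X for Country B = hours_X / hours_Y = 5/8 = 5/8 units of Y
Terms of trade must be between the two opportunity costs.
Range: 5/8 to 2/3

5/8 to 2/3


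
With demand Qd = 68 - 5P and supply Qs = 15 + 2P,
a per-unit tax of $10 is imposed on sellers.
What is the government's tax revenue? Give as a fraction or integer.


With tax on sellers, new supply: Qs' = 15 + 2(P - 10)
= 2P - 5
New equilibrium quantity:
Q_new = 111/7
Tax revenue = tax * Q_new = 10 * 111/7 = 1110/7

1110/7


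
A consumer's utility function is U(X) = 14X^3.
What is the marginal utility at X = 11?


MU = dU/dX = 14*3*X^(3-1)
MU = 42*X^2
At X = 11:
MU = 42 * 11^2
MU = 42 * 121 = 5082

5082


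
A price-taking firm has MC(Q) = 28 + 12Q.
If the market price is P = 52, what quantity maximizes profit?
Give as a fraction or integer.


In perfect competition, profit is maximized where P = MC.
52 = 28 + 12Q
24 = 12Q
Q* = 24/12 = 2

2


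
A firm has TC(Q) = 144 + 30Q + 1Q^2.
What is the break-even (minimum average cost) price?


AC(Q) = 144/Q + 30 + 1Q
To minimize: dAC/dQ = -144/Q^2 + 1 = 0
Q^2 = 144/1 = 144
Q* = 12
Min AC = 144/12 + 30 + 1*12
Min AC = 12 + 30 + 12 = 54

54


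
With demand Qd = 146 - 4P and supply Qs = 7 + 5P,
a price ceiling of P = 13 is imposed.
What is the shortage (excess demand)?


At P = 13:
Qd = 146 - 4*13 = 94
Qs = 7 + 5*13 = 72
Shortage = Qd - Qs = 94 - 72 = 22

22


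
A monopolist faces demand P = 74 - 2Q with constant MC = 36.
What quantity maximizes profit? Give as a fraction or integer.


TR = P*Q = (74 - 2Q)Q = 74Q - 2Q^2
MR = dTR/dQ = 74 - 4Q
Set MR = MC:
74 - 4Q = 36
38 = 4Q
Q* = 38/4 = 19/2

19/2


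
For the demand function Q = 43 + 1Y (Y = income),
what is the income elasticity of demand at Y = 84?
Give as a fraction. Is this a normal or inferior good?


dQ/dY = 1
At Y = 84: Q = 43 + 1*84 = 127
Ey = (dQ/dY)(Y/Q) = 1 * 84 / 127 = 84/127
Since Ey > 0, this is a normal good.

84/127 (normal good)


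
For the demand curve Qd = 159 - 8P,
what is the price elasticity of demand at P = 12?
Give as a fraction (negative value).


dQ/dP = -8
At P = 12: Q = 159 - 8*12 = 63
E = (dQ/dP)(P/Q) = (-8)(12/63) = -32/21

-32/21


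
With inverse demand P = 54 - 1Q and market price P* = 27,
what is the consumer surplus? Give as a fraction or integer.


Maximum willingness to pay (at Q=0): P_max = 54
Quantity demanded at P* = 27:
Q* = (54 - 27)/1 = 27
CS = (1/2) * Q* * (P_max - P*)
CS = (1/2) * 27 * (54 - 27)
CS = (1/2) * 27 * 27 = 729/2

729/2


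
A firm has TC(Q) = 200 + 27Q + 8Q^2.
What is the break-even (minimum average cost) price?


AC(Q) = 200/Q + 27 + 8Q
To minimize: dAC/dQ = -200/Q^2 + 8 = 0
Q^2 = 200/8 = 25
Q* = 5
Min AC = 200/5 + 27 + 8*5
Min AC = 40 + 27 + 40 = 107

107


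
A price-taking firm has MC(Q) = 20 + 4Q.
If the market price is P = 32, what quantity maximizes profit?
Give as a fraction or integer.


In perfect competition, profit is maximized where P = MC.
32 = 20 + 4Q
12 = 4Q
Q* = 12/4 = 3

3


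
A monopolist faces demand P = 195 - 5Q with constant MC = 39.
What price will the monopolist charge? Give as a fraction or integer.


MR = 195 - 10Q
Set MR = MC: 195 - 10Q = 39
Q* = 78/5
Substitute into demand:
P* = 195 - 5*78/5 = 117

117


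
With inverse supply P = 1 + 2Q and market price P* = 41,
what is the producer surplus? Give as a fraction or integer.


Minimum supply price (at Q=0): P_min = 1
Quantity supplied at P* = 41:
Q* = (41 - 1)/2 = 20
PS = (1/2) * Q* * (P* - P_min)
PS = (1/2) * 20 * (41 - 1)
PS = (1/2) * 20 * 40 = 400

400


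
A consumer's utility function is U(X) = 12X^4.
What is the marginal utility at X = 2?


MU = dU/dX = 12*4*X^(4-1)
MU = 48*X^3
At X = 2:
MU = 48 * 2^3
MU = 48 * 8 = 384

384


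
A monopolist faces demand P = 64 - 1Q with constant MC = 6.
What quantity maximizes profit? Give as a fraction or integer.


TR = P*Q = (64 - 1Q)Q = 64Q - 1Q^2
MR = dTR/dQ = 64 - 2Q
Set MR = MC:
64 - 2Q = 6
58 = 2Q
Q* = 58/2 = 29

29


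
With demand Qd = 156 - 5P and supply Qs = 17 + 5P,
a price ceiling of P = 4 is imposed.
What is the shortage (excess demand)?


At P = 4:
Qd = 156 - 5*4 = 136
Qs = 17 + 5*4 = 37
Shortage = Qd - Qs = 136 - 37 = 99

99


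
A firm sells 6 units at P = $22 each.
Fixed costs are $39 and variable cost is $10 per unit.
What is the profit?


Total Revenue = P * Q = 22 * 6 = $132
Total Cost = FC + VC*Q = 39 + 10*6 = $99
Profit = TR - TC = 132 - 99 = $33

$33


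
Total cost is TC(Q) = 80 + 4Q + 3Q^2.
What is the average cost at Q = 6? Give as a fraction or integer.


TC(6) = 80 + 4*6 + 3*6^2
TC(6) = 80 + 24 + 108 = 212
AC = TC/Q = 212/6 = 106/3

106/3


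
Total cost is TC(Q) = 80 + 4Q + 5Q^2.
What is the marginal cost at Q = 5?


MC = dTC/dQ = 4 + 2*5*Q
At Q = 5:
MC = 4 + 10*5
MC = 4 + 50 = 54

54


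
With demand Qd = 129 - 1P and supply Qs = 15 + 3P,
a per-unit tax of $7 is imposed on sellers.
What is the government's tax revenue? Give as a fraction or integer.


With tax on sellers, new supply: Qs' = 15 + 3(P - 7)
= 3P - 6
New equilibrium quantity:
Q_new = 381/4
Tax revenue = tax * Q_new = 7 * 381/4 = 2667/4

2667/4


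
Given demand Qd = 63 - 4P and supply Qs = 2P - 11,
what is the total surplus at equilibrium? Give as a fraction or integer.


Find equilibrium: 63 - 4P = 2P - 11
63 + 11 = 6P
P* = 74/6 = 37/3
Q* = 2*37/3 - 11 = 41/3
Inverse demand: P = 63/4 - Q/4, so P_max = 63/4
Inverse supply: P = 11/2 + Q/2, so P_min = 11/2
CS = (1/2) * 41/3 * (63/4 - 37/3) = 1681/72
PS = (1/2) * 41/3 * (37/3 - 11/2) = 1681/36
TS = CS + PS = 1681/72 + 1681/36 = 1681/24

1681/24


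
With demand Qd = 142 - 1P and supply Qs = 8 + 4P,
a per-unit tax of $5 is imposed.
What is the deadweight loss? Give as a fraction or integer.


Pre-tax equilibrium quantity: Q* = 576/5
Post-tax equilibrium quantity: Q_tax = 556/5
Reduction in quantity: Q* - Q_tax = 4
DWL = (1/2) * tax * (Q* - Q_tax)
DWL = (1/2) * 5 * 4 = 10

10


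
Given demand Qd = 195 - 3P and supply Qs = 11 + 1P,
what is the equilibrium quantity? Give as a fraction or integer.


First find equilibrium price:
195 - 3P = 11 + 1P
P* = 184/4 = 46
Then substitute into demand:
Q* = 195 - 3 * 46 = 57

57


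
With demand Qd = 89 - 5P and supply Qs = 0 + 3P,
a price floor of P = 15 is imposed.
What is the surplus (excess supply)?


At P = 15:
Qd = 89 - 5*15 = 14
Qs = 0 + 3*15 = 45
Surplus = Qs - Qd = 45 - 14 = 31

31


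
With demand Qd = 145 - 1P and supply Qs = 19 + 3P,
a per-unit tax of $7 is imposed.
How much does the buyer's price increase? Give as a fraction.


With a per-unit tax, the buyer's price increase depends on relative slopes.
Supply slope: d = 3, Demand slope: b = 1
Buyer's price increase = d * tax / (b + d)
= 3 * 7 / (1 + 3)
= 21 / 4 = 21/4

21/4


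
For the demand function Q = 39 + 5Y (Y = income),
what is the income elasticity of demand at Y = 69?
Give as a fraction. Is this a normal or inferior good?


dQ/dY = 5
At Y = 69: Q = 39 + 5*69 = 384
Ey = (dQ/dY)(Y/Q) = 5 * 69 / 384 = 115/128
Since Ey > 0, this is a normal good.

115/128 (normal good)


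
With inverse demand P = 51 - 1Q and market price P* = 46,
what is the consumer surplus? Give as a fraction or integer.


Maximum willingness to pay (at Q=0): P_max = 51
Quantity demanded at P* = 46:
Q* = (51 - 46)/1 = 5
CS = (1/2) * Q* * (P_max - P*)
CS = (1/2) * 5 * (51 - 46)
CS = (1/2) * 5 * 5 = 25/2

25/2


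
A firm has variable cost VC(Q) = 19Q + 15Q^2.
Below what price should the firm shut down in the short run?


AVC(Q) = VC(Q)/Q = 19 + 15Q
AVC is increasing in Q, so minimum AVC is at Q -> 0+.
Min AVC = 19
The firm should shut down if P < 19.

19


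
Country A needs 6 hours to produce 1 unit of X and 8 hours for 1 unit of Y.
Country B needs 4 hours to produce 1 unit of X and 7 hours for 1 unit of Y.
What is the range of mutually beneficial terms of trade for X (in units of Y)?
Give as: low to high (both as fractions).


Opportunity cost of X for Country A = hours_X / hours_Y = 6/8 = 3/4 units of Y
Opportunity cost of X for Country B = hours_X / hours_Y = 4/7 = 4/7 units of Y
Terms of trade must be between the two opportunity costs.
Range: 4/7 to 3/4

4/7 to 3/4


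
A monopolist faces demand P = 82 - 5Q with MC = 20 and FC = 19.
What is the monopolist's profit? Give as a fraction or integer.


MR = MC: 82 - 10Q = 20
Q* = 31/5
P* = 82 - 5*31/5 = 51
Profit = (P* - MC)*Q* - FC
= (51 - 20)*31/5 - 19
= 31*31/5 - 19
= 961/5 - 19 = 866/5

866/5


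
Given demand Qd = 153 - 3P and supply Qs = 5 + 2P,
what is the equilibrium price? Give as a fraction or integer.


At equilibrium, Qd = Qs.
153 - 3P = 5 + 2P
153 - 5 = 3P + 2P
148 = 5P
P* = 148/5 = 148/5

148/5


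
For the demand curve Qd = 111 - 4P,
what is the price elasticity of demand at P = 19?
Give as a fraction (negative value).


dQ/dP = -4
At P = 19: Q = 111 - 4*19 = 35
E = (dQ/dP)(P/Q) = (-4)(19/35) = -76/35

-76/35


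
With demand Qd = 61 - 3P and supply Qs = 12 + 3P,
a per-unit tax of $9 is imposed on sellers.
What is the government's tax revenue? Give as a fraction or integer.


With tax on sellers, new supply: Qs' = 12 + 3(P - 9)
= 3P - 15
New equilibrium quantity:
Q_new = 23
Tax revenue = tax * Q_new = 9 * 23 = 207

207


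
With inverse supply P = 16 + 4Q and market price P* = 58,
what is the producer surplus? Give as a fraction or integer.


Minimum supply price (at Q=0): P_min = 16
Quantity supplied at P* = 58:
Q* = (58 - 16)/4 = 21/2
PS = (1/2) * Q* * (P* - P_min)
PS = (1/2) * 21/2 * (58 - 16)
PS = (1/2) * 21/2 * 42 = 441/2

441/2


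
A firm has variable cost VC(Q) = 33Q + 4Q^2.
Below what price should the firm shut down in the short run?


AVC(Q) = VC(Q)/Q = 33 + 4Q
AVC is increasing in Q, so minimum AVC is at Q -> 0+.
Min AVC = 33
The firm should shut down if P < 33.

33


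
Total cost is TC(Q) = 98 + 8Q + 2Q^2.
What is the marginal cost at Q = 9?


MC = dTC/dQ = 8 + 2*2*Q
At Q = 9:
MC = 8 + 4*9
MC = 8 + 36 = 44

44


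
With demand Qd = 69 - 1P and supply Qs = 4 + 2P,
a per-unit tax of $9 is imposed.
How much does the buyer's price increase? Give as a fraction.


With a per-unit tax, the buyer's price increase depends on relative slopes.
Supply slope: d = 2, Demand slope: b = 1
Buyer's price increase = d * tax / (b + d)
= 2 * 9 / (1 + 2)
= 18 / 3 = 6

6


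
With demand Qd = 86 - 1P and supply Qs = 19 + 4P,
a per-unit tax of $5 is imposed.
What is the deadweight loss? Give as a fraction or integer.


Pre-tax equilibrium quantity: Q* = 363/5
Post-tax equilibrium quantity: Q_tax = 343/5
Reduction in quantity: Q* - Q_tax = 4
DWL = (1/2) * tax * (Q* - Q_tax)
DWL = (1/2) * 5 * 4 = 10

10


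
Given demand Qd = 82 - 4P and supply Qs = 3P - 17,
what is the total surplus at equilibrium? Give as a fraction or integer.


Find equilibrium: 82 - 4P = 3P - 17
82 + 17 = 7P
P* = 99/7 = 99/7
Q* = 3*99/7 - 17 = 178/7
Inverse demand: P = 41/2 - Q/4, so P_max = 41/2
Inverse supply: P = 17/3 + Q/3, so P_min = 17/3
CS = (1/2) * 178/7 * (41/2 - 99/7) = 7921/98
PS = (1/2) * 178/7 * (99/7 - 17/3) = 15842/147
TS = CS + PS = 7921/98 + 15842/147 = 7921/42

7921/42


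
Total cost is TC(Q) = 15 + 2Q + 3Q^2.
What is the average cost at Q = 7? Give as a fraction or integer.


TC(7) = 15 + 2*7 + 3*7^2
TC(7) = 15 + 14 + 147 = 176
AC = TC/Q = 176/7 = 176/7

176/7


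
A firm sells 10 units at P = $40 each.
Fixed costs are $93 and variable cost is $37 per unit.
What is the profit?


Total Revenue = P * Q = 40 * 10 = $400
Total Cost = FC + VC*Q = 93 + 37*10 = $463
Profit = TR - TC = 400 - 463 = $-63

$-63


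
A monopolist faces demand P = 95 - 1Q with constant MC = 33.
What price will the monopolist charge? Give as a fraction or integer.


MR = 95 - 2Q
Set MR = MC: 95 - 2Q = 33
Q* = 31
Substitute into demand:
P* = 95 - 1*31 = 64

64


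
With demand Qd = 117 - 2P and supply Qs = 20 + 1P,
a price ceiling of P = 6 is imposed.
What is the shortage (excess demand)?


At P = 6:
Qd = 117 - 2*6 = 105
Qs = 20 + 1*6 = 26
Shortage = Qd - Qs = 105 - 26 = 79

79


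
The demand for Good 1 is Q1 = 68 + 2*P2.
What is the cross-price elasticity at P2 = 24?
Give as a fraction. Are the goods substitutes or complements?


dQ1/dP2 = 2
At P2 = 24: Q1 = 68 + 2*24 = 116
Exy = (dQ1/dP2)(P2/Q1) = 2 * 24 / 116 = 12/29
Since Exy > 0, the goods are substitutes.

12/29 (substitutes)


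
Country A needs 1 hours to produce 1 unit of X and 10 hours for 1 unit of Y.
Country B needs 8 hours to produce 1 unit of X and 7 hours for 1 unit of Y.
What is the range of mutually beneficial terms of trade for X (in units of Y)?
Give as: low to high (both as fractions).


Opportunity cost of X for Country A = hours_X / hours_Y = 1/10 = 1/10 units of Y
Opportunity cost of X for Country B = hours_X / hours_Y = 8/7 = 8/7 units of Y
Terms of trade must be between the two opportunity costs.
Range: 1/10 to 8/7

1/10 to 8/7


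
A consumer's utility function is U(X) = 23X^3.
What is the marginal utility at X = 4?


MU = dU/dX = 23*3*X^(3-1)
MU = 69*X^2
At X = 4:
MU = 69 * 4^2
MU = 69 * 16 = 1104

1104


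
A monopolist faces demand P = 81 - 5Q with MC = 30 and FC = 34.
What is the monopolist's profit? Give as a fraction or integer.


MR = MC: 81 - 10Q = 30
Q* = 51/10
P* = 81 - 5*51/10 = 111/2
Profit = (P* - MC)*Q* - FC
= (111/2 - 30)*51/10 - 34
= 51/2*51/10 - 34
= 2601/20 - 34 = 1921/20

1921/20


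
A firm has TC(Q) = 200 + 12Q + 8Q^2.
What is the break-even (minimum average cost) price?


AC(Q) = 200/Q + 12 + 8Q
To minimize: dAC/dQ = -200/Q^2 + 8 = 0
Q^2 = 200/8 = 25
Q* = 5
Min AC = 200/5 + 12 + 8*5
Min AC = 40 + 12 + 40 = 92

92


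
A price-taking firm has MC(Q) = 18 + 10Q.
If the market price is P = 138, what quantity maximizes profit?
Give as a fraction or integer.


In perfect competition, profit is maximized where P = MC.
138 = 18 + 10Q
120 = 10Q
Q* = 120/10 = 12

12


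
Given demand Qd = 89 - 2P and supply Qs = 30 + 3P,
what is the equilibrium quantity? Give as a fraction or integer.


First find equilibrium price:
89 - 2P = 30 + 3P
P* = 59/5 = 59/5
Then substitute into demand:
Q* = 89 - 2 * 59/5 = 327/5

327/5


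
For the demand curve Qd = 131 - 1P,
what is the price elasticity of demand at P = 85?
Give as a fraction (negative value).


dQ/dP = -1
At P = 85: Q = 131 - 1*85 = 46
E = (dQ/dP)(P/Q) = (-1)(85/46) = -85/46

-85/46


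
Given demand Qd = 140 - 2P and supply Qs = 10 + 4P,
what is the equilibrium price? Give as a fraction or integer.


At equilibrium, Qd = Qs.
140 - 2P = 10 + 4P
140 - 10 = 2P + 4P
130 = 6P
P* = 130/6 = 65/3

65/3


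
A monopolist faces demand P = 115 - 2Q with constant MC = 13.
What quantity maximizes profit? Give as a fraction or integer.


TR = P*Q = (115 - 2Q)Q = 115Q - 2Q^2
MR = dTR/dQ = 115 - 4Q
Set MR = MC:
115 - 4Q = 13
102 = 4Q
Q* = 102/4 = 51/2

51/2


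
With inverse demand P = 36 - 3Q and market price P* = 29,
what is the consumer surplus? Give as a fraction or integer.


Maximum willingness to pay (at Q=0): P_max = 36
Quantity demanded at P* = 29:
Q* = (36 - 29)/3 = 7/3
CS = (1/2) * Q* * (P_max - P*)
CS = (1/2) * 7/3 * (36 - 29)
CS = (1/2) * 7/3 * 7 = 49/6

49/6


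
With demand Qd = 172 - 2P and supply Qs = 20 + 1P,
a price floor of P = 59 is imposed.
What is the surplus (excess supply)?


At P = 59:
Qd = 172 - 2*59 = 54
Qs = 20 + 1*59 = 79
Surplus = Qs - Qd = 79 - 54 = 25

25


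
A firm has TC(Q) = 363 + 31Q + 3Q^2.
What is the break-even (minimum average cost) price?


AC(Q) = 363/Q + 31 + 3Q
To minimize: dAC/dQ = -363/Q^2 + 3 = 0
Q^2 = 363/3 = 121
Q* = 11
Min AC = 363/11 + 31 + 3*11
Min AC = 33 + 31 + 33 = 97

97


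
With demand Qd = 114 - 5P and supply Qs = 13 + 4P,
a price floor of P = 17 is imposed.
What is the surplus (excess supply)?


At P = 17:
Qd = 114 - 5*17 = 29
Qs = 13 + 4*17 = 81
Surplus = Qs - Qd = 81 - 29 = 52

52


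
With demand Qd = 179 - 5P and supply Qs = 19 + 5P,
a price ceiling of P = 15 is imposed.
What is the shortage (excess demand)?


At P = 15:
Qd = 179 - 5*15 = 104
Qs = 19 + 5*15 = 94
Shortage = Qd - Qs = 104 - 94 = 10

10


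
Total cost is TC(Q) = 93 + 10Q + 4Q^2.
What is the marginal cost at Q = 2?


MC = dTC/dQ = 10 + 2*4*Q
At Q = 2:
MC = 10 + 8*2
MC = 10 + 16 = 26

26


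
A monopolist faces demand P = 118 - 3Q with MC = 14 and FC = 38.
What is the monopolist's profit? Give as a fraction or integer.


MR = MC: 118 - 6Q = 14
Q* = 52/3
P* = 118 - 3*52/3 = 66
Profit = (P* - MC)*Q* - FC
= (66 - 14)*52/3 - 38
= 52*52/3 - 38
= 2704/3 - 38 = 2590/3

2590/3


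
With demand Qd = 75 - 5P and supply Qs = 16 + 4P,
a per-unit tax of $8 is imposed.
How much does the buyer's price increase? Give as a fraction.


With a per-unit tax, the buyer's price increase depends on relative slopes.
Supply slope: d = 4, Demand slope: b = 5
Buyer's price increase = d * tax / (b + d)
= 4 * 8 / (5 + 4)
= 32 / 9 = 32/9

32/9


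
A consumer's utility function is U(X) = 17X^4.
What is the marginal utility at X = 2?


MU = dU/dX = 17*4*X^(4-1)
MU = 68*X^3
At X = 2:
MU = 68 * 2^3
MU = 68 * 8 = 544

544


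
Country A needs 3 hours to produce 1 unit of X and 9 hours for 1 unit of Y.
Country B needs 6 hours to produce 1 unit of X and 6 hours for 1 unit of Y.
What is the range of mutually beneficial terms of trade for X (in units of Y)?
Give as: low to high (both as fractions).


Opportunity cost of X for Country A = hours_X / hours_Y = 3/9 = 1/3 units of Y
Opportunity cost of X for Country B = hours_X / hours_Y = 6/6 = 1 units of Y
Terms of trade must be between the two opportunity costs.
Range: 1/3 to 1

1/3 to 1


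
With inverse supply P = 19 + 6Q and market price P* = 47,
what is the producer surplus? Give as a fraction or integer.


Minimum supply price (at Q=0): P_min = 19
Quantity supplied at P* = 47:
Q* = (47 - 19)/6 = 14/3
PS = (1/2) * Q* * (P* - P_min)
PS = (1/2) * 14/3 * (47 - 19)
PS = (1/2) * 14/3 * 28 = 196/3

196/3


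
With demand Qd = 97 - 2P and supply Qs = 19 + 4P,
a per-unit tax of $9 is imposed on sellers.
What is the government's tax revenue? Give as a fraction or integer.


With tax on sellers, new supply: Qs' = 19 + 4(P - 9)
= 4P - 17
New equilibrium quantity:
Q_new = 59
Tax revenue = tax * Q_new = 9 * 59 = 531

531


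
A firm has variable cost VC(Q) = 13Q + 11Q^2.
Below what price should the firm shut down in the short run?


AVC(Q) = VC(Q)/Q = 13 + 11Q
AVC is increasing in Q, so minimum AVC is at Q -> 0+.
Min AVC = 13
The firm should shut down if P < 13.

13


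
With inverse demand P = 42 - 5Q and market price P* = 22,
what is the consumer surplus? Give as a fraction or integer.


Maximum willingness to pay (at Q=0): P_max = 42
Quantity demanded at P* = 22:
Q* = (42 - 22)/5 = 4
CS = (1/2) * Q* * (P_max - P*)
CS = (1/2) * 4 * (42 - 22)
CS = (1/2) * 4 * 20 = 40

40


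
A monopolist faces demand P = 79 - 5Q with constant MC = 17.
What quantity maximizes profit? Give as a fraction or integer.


TR = P*Q = (79 - 5Q)Q = 79Q - 5Q^2
MR = dTR/dQ = 79 - 10Q
Set MR = MC:
79 - 10Q = 17
62 = 10Q
Q* = 62/10 = 31/5

31/5


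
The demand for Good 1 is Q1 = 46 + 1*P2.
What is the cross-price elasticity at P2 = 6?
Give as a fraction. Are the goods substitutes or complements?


dQ1/dP2 = 1
At P2 = 6: Q1 = 46 + 1*6 = 52
Exy = (dQ1/dP2)(P2/Q1) = 1 * 6 / 52 = 3/26
Since Exy > 0, the goods are substitutes.

3/26 (substitutes)


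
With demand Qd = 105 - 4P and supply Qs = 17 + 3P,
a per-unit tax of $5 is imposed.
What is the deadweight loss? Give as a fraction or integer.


Pre-tax equilibrium quantity: Q* = 383/7
Post-tax equilibrium quantity: Q_tax = 323/7
Reduction in quantity: Q* - Q_tax = 60/7
DWL = (1/2) * tax * (Q* - Q_tax)
DWL = (1/2) * 5 * 60/7 = 150/7

150/7


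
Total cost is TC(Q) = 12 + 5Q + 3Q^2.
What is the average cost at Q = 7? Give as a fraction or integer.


TC(7) = 12 + 5*7 + 3*7^2
TC(7) = 12 + 35 + 147 = 194
AC = TC/Q = 194/7 = 194/7

194/7


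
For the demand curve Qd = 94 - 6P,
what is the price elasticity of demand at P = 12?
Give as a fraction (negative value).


dQ/dP = -6
At P = 12: Q = 94 - 6*12 = 22
E = (dQ/dP)(P/Q) = (-6)(12/22) = -36/11

-36/11


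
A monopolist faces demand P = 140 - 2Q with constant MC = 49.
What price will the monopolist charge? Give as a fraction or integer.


MR = 140 - 4Q
Set MR = MC: 140 - 4Q = 49
Q* = 91/4
Substitute into demand:
P* = 140 - 2*91/4 = 189/2

189/2


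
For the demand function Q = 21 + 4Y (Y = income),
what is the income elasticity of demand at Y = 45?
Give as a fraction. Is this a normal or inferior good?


dQ/dY = 4
At Y = 45: Q = 21 + 4*45 = 201
Ey = (dQ/dY)(Y/Q) = 4 * 45 / 201 = 60/67
Since Ey > 0, this is a normal good.

60/67 (normal good)
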